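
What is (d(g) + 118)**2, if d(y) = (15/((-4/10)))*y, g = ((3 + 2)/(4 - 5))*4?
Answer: 753424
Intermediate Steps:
g = -20 (g = (5/(-1))*4 = (5*(-1))*4 = -5*4 = -20)
d(y) = -75*y/2 (d(y) = (15/((-4*1/10)))*y = (15/(-2/5))*y = (15*(-5/2))*y = -75*y/2)
(d(g) + 118)**2 = (-75/2*(-20) + 118)**2 = (750 + 118)**2 = 868**2 = 753424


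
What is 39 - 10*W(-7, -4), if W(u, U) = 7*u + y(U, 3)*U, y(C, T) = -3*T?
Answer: 169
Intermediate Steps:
W(u, U) = -9*U + 7*u (W(u, U) = 7*u + (-3*3)*U = 7*u - 9*U = -9*U + 7*u)
39 - 10*W(-7, -4) = 39 - 10*(-9*(-4) + 7*(-7)) = 39 - 10*(36 - 49) = 39 - 10*(-13) = 39 + 130 = 169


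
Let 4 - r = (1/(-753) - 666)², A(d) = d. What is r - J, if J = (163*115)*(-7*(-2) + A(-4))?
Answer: -357784816015/567009 ≈ -6.3100e+5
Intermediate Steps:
r = -251498978965/567009 (r = 4 - (1/(-753) - 666)² = 4 - (-1/753 - 666)² = 4 - (-501499/753)² = 4 - 1*251501247001/567009 = 4 - 251501247001/567009 = -251498978965/567009 ≈ -4.4355e+5)
J = 187450 (J = (163*115)*(-7*(-2) - 4) = 18745*(14 - 4) = 18745*10 = 187450)
r - J = -251498978965/567009 - 1*187450 = -251498978965/567009 - 187450 = -357784816015/567009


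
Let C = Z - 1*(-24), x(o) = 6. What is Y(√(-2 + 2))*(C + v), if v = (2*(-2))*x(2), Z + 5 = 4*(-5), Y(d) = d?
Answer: 0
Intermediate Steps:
Z = -25 (Z = -5 + 4*(-5) = -5 - 20 = -25)
C = -1 (C = -25 - 1*(-24) = -25 + 24 = -1)
v = -24 (v = (2*(-2))*6 = -4*6 = -24)
Y(√(-2 + 2))*(C + v) = √(-2 + 2)*(-1 - 24) = √0*(-25) = 0*(-25) = 0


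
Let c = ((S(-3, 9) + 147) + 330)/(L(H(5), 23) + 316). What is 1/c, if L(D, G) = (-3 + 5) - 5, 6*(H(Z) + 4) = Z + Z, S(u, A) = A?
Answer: 313/486 ≈ 0.64403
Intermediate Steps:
H(Z) = -4 + Z/3 (H(Z) = -4 + (Z + Z)/6 = -4 + (2*Z)/6 = -4 + Z/3)
L(D, G) = -3 (L(D, G) = 2 - 5 = -3)
c = 486/313 (c = ((9 + 147) + 330)/(-3 + 316) = (156 + 330)/313 = 486*(1/313) = 486/313 ≈ 1.5527)
1/c = 1/(486/313) = 313/486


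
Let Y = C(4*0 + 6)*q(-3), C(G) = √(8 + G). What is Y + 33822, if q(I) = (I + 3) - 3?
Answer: 33822 - 3*√14 ≈ 33811.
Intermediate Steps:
q(I) = I (q(I) = (3 + I) - 3 = I)
Y = -3*√14 (Y = √(8 + (4*0 + 6))*(-3) = √(8 + (0 + 6))*(-3) = √(8 + 6)*(-3) = √14*(-3) = -3*√14 ≈ -11.225)
Y + 33822 = -3*√14 + 33822 = 33822 - 3*√14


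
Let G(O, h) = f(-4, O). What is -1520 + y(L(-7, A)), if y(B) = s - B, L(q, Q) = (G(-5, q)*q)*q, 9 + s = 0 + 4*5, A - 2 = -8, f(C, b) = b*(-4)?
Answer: -2489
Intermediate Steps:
f(C, b) = -4*b
A = -6 (A = 2 - 8 = -6)
G(O, h) = -4*O
s = 11 (s = -9 + (0 + 4*5) = -9 + (0 + 20) = -9 + 20 = 11)
L(q, Q) = 20*q² (L(q, Q) = ((-4*(-5))*q)*q = (20*q)*q = 20*q²)
y(B) = 11 - B
-1520 + y(L(-7, A)) = -1520 + (11 - 20*(-7)²) = -1520 + (11 - 20*49) = -1520 + (11 - 1*980) = -1520 + (11 - 980) = -1520 - 969 = -2489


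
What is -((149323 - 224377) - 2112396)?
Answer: 2187450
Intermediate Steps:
-((149323 - 224377) - 2112396) = -(-75054 - 2112396) = -1*(-2187450) = 2187450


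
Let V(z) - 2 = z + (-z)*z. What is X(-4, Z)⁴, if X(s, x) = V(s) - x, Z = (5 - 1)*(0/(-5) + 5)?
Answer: 2085136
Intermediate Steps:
V(z) = 2 + z - z² (V(z) = 2 + (z + (-z)*z) = 2 + (z - z²) = 2 + z - z²)
Z = 20 (Z = 4*(0*(-⅕) + 5) = 4*(0 + 5) = 4*5 = 20)
X(s, x) = 2 + s - x - s² (X(s, x) = (2 + s - s²) - x = 2 + s - x - s²)
X(-4, Z)⁴ = (2 - 4 - 1*20 - 1*(-4)²)⁴ = (2 - 4 - 20 - 1*16)⁴ = (2 - 4 - 20 - 16)⁴ = (-38)⁴ = 2085136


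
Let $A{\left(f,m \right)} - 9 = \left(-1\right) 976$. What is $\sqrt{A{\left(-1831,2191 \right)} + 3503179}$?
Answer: $2 \sqrt{875553} \approx 1871.4$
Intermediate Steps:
$A{\left(f,m \right)} = -967$ ($A{\left(f,m \right)} = 9 - 976 = -967$)
$\sqrt{A{\left(-1831,2191 \right)} + 3503179} = \sqrt{-967 + 3503179} = \sqrt{3502212} = 2 \sqrt{875553}$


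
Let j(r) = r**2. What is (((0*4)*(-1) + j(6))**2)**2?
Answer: 1679616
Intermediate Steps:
(((0*4)*(-1) + j(6))**2)**2 = (((0*4)*(-1) + 6**2)**2)**2 = ((0*(-1) + 36)**2)**2 = ((0 + 36)**2)**2 = (36**2)**2 = 1296**2 = 1679616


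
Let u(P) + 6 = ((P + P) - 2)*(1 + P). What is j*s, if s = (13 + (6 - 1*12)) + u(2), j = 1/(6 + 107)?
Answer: 7/113 ≈ 0.061947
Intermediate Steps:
u(P) = -6 + (1 + P)*(-2 + 2*P) (u(P) = -6 + ((P + P) - 2)*(1 + P) = -6 + (2*P - 2)*(1 + P) = -6 + (-2 + 2*P)*(1 + P) = -6 + (1 + P)*(-2 + 2*P))
j = 1/113 ≈ 0.0088496
s = 7 (s = (13 + (6 - 1*12)) + (-8 + 2*2**2) = (13 + (6 - 12)) + (-8 + 2*4) = (13 - 6) + (-8 + 8) = 7 + 0 = 7)
j*s = (1/113)*7 = 7/113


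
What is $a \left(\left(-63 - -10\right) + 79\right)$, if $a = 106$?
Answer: $2756$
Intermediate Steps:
$a \left(\left(-63 - -10\right) + 79\right) = 106 \left(\left(-63 - -10\right) + 79\right) = 106 \left(\left(-63 + 10\right) + 79\right) = 106 \left(-53 + 79\right) = 106 \cdot 26 = 2756$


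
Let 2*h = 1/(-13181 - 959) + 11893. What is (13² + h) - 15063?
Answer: -253035301/28280 ≈ -8947.5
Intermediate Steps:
h = 168167019/28280 (h = (1/(-13181 - 959) + 11893)/2 = (1/(-14140) + 11893)/2 = (-1/14140 + 11893)/2 = (½)*(168167019/14140) = 168167019/28280 ≈ 5946.5)
(13² + h) - 15063 = (13² + 168167019/28280) - 15063 = (169 + 168167019/28280) - 15063 = 172946339/28280 - 15063 = -253035301/28280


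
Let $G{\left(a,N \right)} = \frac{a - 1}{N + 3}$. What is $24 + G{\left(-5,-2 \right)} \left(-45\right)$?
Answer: $294$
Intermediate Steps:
$G{\left(a,N \right)} = \frac{-1 + a}{3 + N}$
$24 + G{\left(-5,-2 \right)} \left(-45\right) = 24 + \frac{-1 - 5}{3 - 2} \left(-45\right) = 24 + 1^{-1} \left(-6\right) \left(-45\right) = 24 + 1 \left(-6\right) \left(-45\right) = 24 - -270 = 24 + 270 = 294$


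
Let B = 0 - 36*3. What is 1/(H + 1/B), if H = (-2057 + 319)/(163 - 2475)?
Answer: 15606/11587 ≈ 1.3469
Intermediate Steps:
B = -108 (B = 0 - 108 = -108)
H = 869/1156 (H = -1738/(-2312) = -1738*(-1/2312) = 869/1156 ≈ 0.75173)
1/(H + 1/B) = 1/(869/1156 + 1/(-108)) = 1/(869/1156 - 1/108) = 1/(11587/15606) = 15606/11587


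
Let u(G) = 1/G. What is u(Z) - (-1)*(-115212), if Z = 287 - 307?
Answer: -2304241/20 ≈ -1.1521e+5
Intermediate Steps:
Z = -20
u(Z) - (-1)*(-115212) = 1/(-20) - (-1)*(-115212) = -1/20 - 1*115212 = -1/20 - 115212 = -2304241/20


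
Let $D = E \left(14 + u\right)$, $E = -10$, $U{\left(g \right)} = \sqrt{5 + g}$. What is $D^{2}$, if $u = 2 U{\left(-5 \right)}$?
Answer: $19600$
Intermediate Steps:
$u = 0$ ($u = 2 \sqrt{5 - 5} = 2 \sqrt{0} = 2 \cdot 0 = 0$)
$D = -140$ ($D = - 10 \left(14 + 0\right) = \left(-10\right) 14 = -140$)
$D^{2} = \left(-140\right)^{2} = 19600$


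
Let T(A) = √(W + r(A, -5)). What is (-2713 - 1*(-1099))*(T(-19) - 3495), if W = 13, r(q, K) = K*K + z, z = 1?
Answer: 5640930 - 1614*√39 ≈ 5.6308e+6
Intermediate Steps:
r(q, K) = 1 + K² (r(q, K) = K*K + 1 = K² + 1 = 1 + K²)
T(A) = √39 (T(A) = √(13 + (1 + (-5)²)) = √(13 + (1 + 25)) = √(13 + 26) = √39)
(-2713 - 1*(-1099))*(T(-19) - 3495) = (-2713 - 1*(-1099))*(√39 - 3495) = (-2713 + 1099)*(-3495 + √39) = -1614*(-3495 + √39) = 5640930 - 1614*√39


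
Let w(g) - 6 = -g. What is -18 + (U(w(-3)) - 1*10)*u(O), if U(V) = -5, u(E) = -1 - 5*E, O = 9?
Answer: 672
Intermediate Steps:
w(g) = 6 - g
-18 + (U(w(-3)) - 1*10)*u(O) = -18 + (-5 - 1*10)*(-1 - 5*9) = -18 + (-5 - 10)*(-1 - 45) = -18 - 15*(-46) = -18 + 690 = 672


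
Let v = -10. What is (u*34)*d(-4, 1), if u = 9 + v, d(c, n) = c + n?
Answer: 102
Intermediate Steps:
u = -1 (u = 9 - 10 = -1)
(u*34)*d(-4, 1) = (-1*34)*(-4 + 1) = -34*(-3) = 102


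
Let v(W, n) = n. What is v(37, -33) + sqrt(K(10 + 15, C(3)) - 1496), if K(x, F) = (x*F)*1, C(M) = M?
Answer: -33 + 7*I*sqrt(29) ≈ -33.0 + 37.696*I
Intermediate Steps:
K(x, F) = F*x (K(x, F) = (F*x)*1 = F*x)
v(37, -33) + sqrt(K(10 + 15, C(3)) - 1496) = -33 + sqrt(3*(10 + 15) - 1496) = -33 + sqrt(3*25 - 1496) = -33 + sqrt(75 - 1496) = -33 + sqrt(-1421) = -33 + 7*I*sqrt(29)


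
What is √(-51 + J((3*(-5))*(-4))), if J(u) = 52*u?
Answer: 3*√341 ≈ 55.399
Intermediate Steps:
√(-51 + J((3*(-5))*(-4))) = √(-51 + 52*((3*(-5))*(-4))) = √(-51 + 52*(-15*(-4))) = √(-51 + 52*60) = √(-51 + 3120) = √3069 = 3*√341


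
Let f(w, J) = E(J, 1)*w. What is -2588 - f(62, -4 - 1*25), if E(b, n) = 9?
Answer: -3146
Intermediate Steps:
f(w, J) = 9*w
-2588 - f(62, -4 - 1*25) = -2588 - 9*62 = -2588 - 1*558 = -2588 - 558 = -3146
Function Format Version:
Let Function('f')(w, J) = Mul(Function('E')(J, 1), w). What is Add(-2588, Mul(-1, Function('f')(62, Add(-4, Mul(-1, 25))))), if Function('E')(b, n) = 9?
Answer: -3146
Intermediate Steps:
Function('f')(w, J) = Mul(9, w)
Add(-2588, Mul(-1, Function('f')(62, Add(-4, Mul(-1, 25))))) = Add(-2588, Mul(-1, Mul(9, 62))) = Add(-2588, Mul(-1, 558)) = Add(-2588, -558) = -3146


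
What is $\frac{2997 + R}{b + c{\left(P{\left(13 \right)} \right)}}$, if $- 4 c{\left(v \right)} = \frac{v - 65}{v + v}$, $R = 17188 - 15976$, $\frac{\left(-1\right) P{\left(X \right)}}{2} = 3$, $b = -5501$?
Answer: $- \frac{202032}{264119} \approx -0.76493$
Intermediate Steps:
$P{\left(X \right)} = -6$ ($P{\left(X \right)} = \left(-2\right) 3 = -6$)
$R = 1212$
$c{\left(v \right)} = - \frac{-65 + v}{8 v}$ ($c{\left(v \right)} = - \frac{\left(v - 65\right) \frac{1}{v + v}}{4} = - \frac{\left(-65 + v\right) \frac{1}{2 v}}{4} = - \frac{\frac{1}{2} \frac{1}{v} \left(-65 + v\right)}{4} = - \frac{-65 + v}{8 v}$)
$\frac{2997 + R}{b + c{\left(P{\left(13 \right)} \right)}} = \frac{2997 + 1212}{-5501 + \frac{65 - -6}{8 \left(-6\right)}} = \frac{4209}{-5501 + \frac{1}{8} \left(- \frac{1}{6}\right) \left(65 + 6\right)} = \frac{4209}{-5501 + \frac{1}{8} \left(- \frac{1}{6}\right) 71} = \frac{4209}{-5501 - \frac{71}{48}} = \frac{4209}{- \frac{264119}{48}} = 4209 \left(- \frac{48}{264119}\right) = - \frac{202032}{264119}$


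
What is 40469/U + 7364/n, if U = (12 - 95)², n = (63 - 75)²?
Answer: 14139533/248004 ≈ 57.013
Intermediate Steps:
n = 144 (n = (-12)² = 144)
U = 6889 (U = (-83)² = 6889)
40469/U + 7364/n = 40469/6889 + 7364/144 = 40469*(1/6889) + 7364*(1/144) = 40469/6889 + 1841/36 = 14139533/248004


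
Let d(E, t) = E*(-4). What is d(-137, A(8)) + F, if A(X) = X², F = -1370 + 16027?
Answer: 15205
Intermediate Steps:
F = 14657
d(E, t) = -4*E
d(-137, A(8)) + F = -4*(-137) + 14657 = 548 + 14657 = 15205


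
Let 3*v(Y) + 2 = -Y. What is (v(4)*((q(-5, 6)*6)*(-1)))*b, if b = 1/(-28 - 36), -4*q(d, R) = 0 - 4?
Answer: -3/16 ≈ -0.18750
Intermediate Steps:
q(d, R) = 1 (q(d, R) = -(0 - 4)/4 = -¼*(-4) = 1)
v(Y) = -⅔ - Y/3 (v(Y) = -⅔ + (-Y)/3 = -⅔ - Y/3)
b = -1/64 (b = 1/(-64) = -1/64 ≈ -0.015625)
(v(4)*((q(-5, 6)*6)*(-1)))*b = ((-⅔ - ⅓*4)*((1*6)*(-1)))*(-1/64) = ((-⅔ - 4/3)*(6*(-1)))*(-1/64) = -2*(-6)*(-1/64) = 12*(-1/64) = -3/16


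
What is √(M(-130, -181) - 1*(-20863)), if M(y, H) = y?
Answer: √20733 ≈ 143.99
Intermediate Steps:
√(M(-130, -181) - 1*(-20863)) = √(-130 - 1*(-20863)) = √(-130 + 20863) = √20733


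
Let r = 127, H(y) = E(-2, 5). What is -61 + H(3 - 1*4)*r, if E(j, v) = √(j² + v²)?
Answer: -61 + 127*√29 ≈ 622.92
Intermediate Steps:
H(y) = √29 (H(y) = √((-2)² + 5²) = √(4 + 25) = √29)
-61 + H(3 - 1*4)*r = -61 + √29*127 = -61 + 127*√29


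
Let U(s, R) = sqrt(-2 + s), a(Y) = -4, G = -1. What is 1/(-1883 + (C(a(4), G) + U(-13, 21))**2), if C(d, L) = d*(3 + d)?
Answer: -I/(8*sqrt(15) + 1882*I) ≈ -0.00053121 - 8.7454e-6*I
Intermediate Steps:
1/(-1883 + (C(a(4), G) + U(-13, 21))**2) = 1/(-1883 + (-4*(3 - 4) + sqrt(-2 - 13))**2) = 1/(-1883 + (-4*(-1) + sqrt(-15))**2) = 1/(-1883 + (4 + I*sqrt(15))**2)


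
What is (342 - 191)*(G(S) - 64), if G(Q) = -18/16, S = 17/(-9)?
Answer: -78671/8 ≈ -9833.9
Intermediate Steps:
S = -17/9 (S = 17*(-⅑) = -17/9 ≈ -1.8889)
G(Q) = -9/8 (G(Q) = -18*1/16 = -9/8)
(342 - 191)*(G(S) - 64) = (342 - 191)*(-9/8 - 64) = 151*(-521/8) = -78671/8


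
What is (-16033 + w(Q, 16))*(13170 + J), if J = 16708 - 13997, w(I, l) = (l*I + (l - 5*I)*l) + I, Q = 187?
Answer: -437648598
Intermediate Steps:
w(I, l) = I + I*l + l*(l - 5*I) (w(I, l) = (I*l + l*(l - 5*I)) + I = I + I*l + l*(l - 5*I))
J = 2711
(-16033 + w(Q, 16))*(13170 + J) = (-16033 + (187 + 16**2 - 4*187*16))*(13170 + 2711) = (-16033 + (187 + 256 - 11968))*15881 = (-16033 - 11525)*15881 = -27558*15881 = -437648598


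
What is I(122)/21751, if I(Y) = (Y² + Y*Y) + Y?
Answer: 29890/21751 ≈ 1.3742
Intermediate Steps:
I(Y) = Y + 2*Y² (I(Y) = (Y² + Y²) + Y = 2*Y² + Y = Y + 2*Y²)
I(122)/21751 = (122*(1 + 2*122))/21751 = (122*(1 + 244))*(1/21751) = (122*245)*(1/21751) = 29890*(1/21751) = 29890/21751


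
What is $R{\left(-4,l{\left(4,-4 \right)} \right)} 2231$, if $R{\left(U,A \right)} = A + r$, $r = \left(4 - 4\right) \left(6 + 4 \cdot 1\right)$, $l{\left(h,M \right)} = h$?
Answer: $8924$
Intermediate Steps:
$r = 0$ ($r = 0 \left(6 + 4\right) = 0 \cdot 10 = 0$)
$R{\left(U,A \right)} = A$ ($R{\left(U,A \right)} = A + 0 = A$)
$R{\left(-4,l{\left(4,-4 \right)} \right)} 2231 = 4 \cdot 2231 = 8924$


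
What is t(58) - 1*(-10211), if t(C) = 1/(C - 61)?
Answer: 30632/3 ≈ 10211.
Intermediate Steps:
t(C) = 1/(-61 + C)
t(58) - 1*(-10211) = 1/(-61 + 58) - 1*(-10211) = 1/(-3) + 10211 = -⅓ + 10211 = 30632/3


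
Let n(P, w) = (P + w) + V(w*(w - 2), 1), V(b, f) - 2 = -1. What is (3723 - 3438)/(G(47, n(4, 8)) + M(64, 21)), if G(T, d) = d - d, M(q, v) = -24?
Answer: -95/8 ≈ -11.875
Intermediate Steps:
V(b, f) = 1 (V(b, f) = 2 - 1 = 1)
n(P, w) = 1 + P + w (n(P, w) = (P + w) + 1 = 1 + P + w)
G(T, d) = 0
(3723 - 3438)/(G(47, n(4, 8)) + M(64, 21)) = (3723 - 3438)/(0 - 24) = 285/(-24) = 285*(-1/24) = -95/8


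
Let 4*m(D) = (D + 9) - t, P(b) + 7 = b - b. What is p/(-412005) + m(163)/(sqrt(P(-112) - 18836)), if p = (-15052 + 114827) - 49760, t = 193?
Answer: -10003/82401 + 7*I*sqrt(18843)/25124 ≈ -0.12139 + 0.038246*I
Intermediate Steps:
P(b) = -7 (P(b) = -7 + (b - b) = -7 + 0 = -7)
m(D) = -46 + D/4 (m(D) = ((D + 9) - 1*193)/4 = ((9 + D) - 193)/4 = (-184 + D)/4 = -46 + D/4)
p = 50015 (p = 99775 - 49760 = 50015)
p/(-412005) + m(163)/(sqrt(P(-112) - 18836)) = 50015/(-412005) + (-46 + (1/4)*163)/(sqrt(-7 - 18836)) = 50015*(-1/412005) + (-46 + 163/4)/(sqrt(-18843)) = -10003/82401 - 21*(-I*sqrt(18843)/18843)/4 = -10003/82401 - (-7)*I*sqrt(18843)/25124 = -10003/82401 + 7*I*sqrt(18843)/25124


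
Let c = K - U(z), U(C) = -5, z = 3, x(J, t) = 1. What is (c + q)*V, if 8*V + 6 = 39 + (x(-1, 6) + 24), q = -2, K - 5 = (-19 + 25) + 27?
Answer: 1189/4 ≈ 297.25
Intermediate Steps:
K = 38 (K = 5 + ((-19 + 25) + 27) = 5 + (6 + 27) = 5 + 33 = 38)
V = 29/4 (V = -3/4 + (39 + (1 + 24))/8 = -3/4 + (39 + 25)/8 = -3/4 + (1/8)*64 = -3/4 + 8 = 29/4 ≈ 7.2500)
c = 43 (c = 38 - 1*(-5) = 38 + 5 = 43)
(c + q)*V = (43 - 2)*(29/4) = 41*(29/4) = 1189/4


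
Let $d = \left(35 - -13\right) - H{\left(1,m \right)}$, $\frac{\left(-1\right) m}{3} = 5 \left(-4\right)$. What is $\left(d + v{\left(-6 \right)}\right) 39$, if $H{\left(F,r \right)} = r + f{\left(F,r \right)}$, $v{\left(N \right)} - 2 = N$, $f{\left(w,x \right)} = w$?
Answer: $-663$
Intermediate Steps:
$m = 60$ ($m = - 3 \cdot 5 \left(-4\right) = \left(-3\right) \left(-20\right) = 60$)
$v{\left(N \right)} = 2 + N$
$H{\left(F,r \right)} = F + r$ ($H{\left(F,r \right)} = r + F = F + r$)
$d = -13$ ($d = \left(35 - -13\right) - \left(1 + 60\right) = \left(35 + 13\right) - 61 = 48 - 61 = -13$)
$\left(d + v{\left(-6 \right)}\right) 39 = \left(-13 + \left(2 - 6\right)\right) 39 = \left(-13 - 4\right) 39 = \left(-17\right) 39 = -663$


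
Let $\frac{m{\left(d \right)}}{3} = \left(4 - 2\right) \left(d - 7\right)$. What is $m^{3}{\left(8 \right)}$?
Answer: $216$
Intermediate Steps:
$m{\left(d \right)} = -42 + 6 d$ ($m{\left(d \right)} = 3 \left(4 - 2\right) \left(d - 7\right) = 3 \cdot 2 \left(-7 + d\right) = 3 \left(-14 + 2 d\right) = -42 + 6 d$)
$m^{3}{\left(8 \right)} = \left(-42 + 6 \cdot 8\right)^{3} = \left(-42 + 48\right)^{3} = 6^{3} = 216$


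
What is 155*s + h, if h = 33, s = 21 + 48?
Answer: 10728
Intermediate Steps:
s = 69
155*s + h = 155*69 + 33 = 10695 + 33 = 10728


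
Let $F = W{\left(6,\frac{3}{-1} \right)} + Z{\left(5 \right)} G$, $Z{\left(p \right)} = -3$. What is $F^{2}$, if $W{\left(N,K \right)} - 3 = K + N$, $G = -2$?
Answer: $144$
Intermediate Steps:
$W{\left(N,K \right)} = 3 + K + N$ ($W{\left(N,K \right)} = 3 + \left(K + N\right) = 3 + K + N$)
$F = 12$ ($F = \left(3 + \frac{3}{-1} + 6\right) - -6 = \left(3 + 3 \left(-1\right) + 6\right) + 6 = \left(3 - 3 + 6\right) + 6 = 6 + 6 = 12$)
$F^{2} = 12^{2} = 144$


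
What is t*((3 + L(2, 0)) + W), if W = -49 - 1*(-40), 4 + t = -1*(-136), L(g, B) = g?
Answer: -528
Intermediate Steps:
t = 132 (t = -4 - 1*(-136) = -4 + 136 = 132)
W = -9 (W = -49 + 40 = -9)
t*((3 + L(2, 0)) + W) = 132*((3 + 2) - 9) = 132*(5 - 9) = 132*(-4) = -528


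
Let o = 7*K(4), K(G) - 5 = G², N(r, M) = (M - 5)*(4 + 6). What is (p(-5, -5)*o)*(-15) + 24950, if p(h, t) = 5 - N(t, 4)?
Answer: -8125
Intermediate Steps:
N(r, M) = -50 + 10*M (N(r, M) = (-5 + M)*10 = -50 + 10*M)
K(G) = 5 + G²
p(h, t) = 15 (p(h, t) = 5 - (-50 + 10*4) = 5 - (-50 + 40) = 5 - 1*(-10) = 5 + 10 = 15)
o = 147 (o = 7*(5 + 4²) = 7*(5 + 16) = 7*21 = 147)
(p(-5, -5)*o)*(-15) + 24950 = (15*147)*(-15) + 24950 = 2205*(-15) + 24950 = -33075 + 24950 = -8125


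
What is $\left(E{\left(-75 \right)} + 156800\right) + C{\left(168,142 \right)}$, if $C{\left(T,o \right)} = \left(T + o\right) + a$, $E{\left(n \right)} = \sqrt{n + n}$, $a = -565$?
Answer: $156545 + 5 i \sqrt{6} \approx 1.5655 \cdot 10^{5} + 12.247 i$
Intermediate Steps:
$E{\left(n \right)} = \sqrt{2} \sqrt{n}$ ($E{\left(n \right)} = \sqrt{2 n} = \sqrt{2} \sqrt{n}$)
$C{\left(T,o \right)} = -565 + T + o$ ($C{\left(T,o \right)} = \left(T + o\right) - 565 = -565 + T + o$)
$\left(E{\left(-75 \right)} + 156800\right) + C{\left(168,142 \right)} = \left(\sqrt{2} \sqrt{-75} + 156800\right) + \left(-565 + 168 + 142\right) = \left(\sqrt{2} \cdot 5 i \sqrt{3} + 156800\right) - 255 = \left(5 i \sqrt{6} + 156800\right) - 255 = \left(156800 + 5 i \sqrt{6}\right) - 255 = 156545 + 5 i \sqrt{6}$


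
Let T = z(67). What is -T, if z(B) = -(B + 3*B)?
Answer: 268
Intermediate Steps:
z(B) = -4*B
T = -268 (T = -4*67 = -268)
-T = -1*(-268) = 268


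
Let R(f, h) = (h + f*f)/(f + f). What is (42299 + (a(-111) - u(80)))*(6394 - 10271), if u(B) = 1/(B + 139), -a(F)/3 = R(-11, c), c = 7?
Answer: -395222651656/2409 ≈ -1.6406e+8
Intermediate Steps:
R(f, h) = (h + f²)/(2*f) (R(f, h) = (h + f²)/((2*f)) = (h + f²)*(1/(2*f)) = (h + f²)/(2*f))
a(F) = 192/11 (a(F) = -3*(7 + (-11)²)/(2*(-11)) = -3*(-1)*(7 + 121)/(2*11) = -3*(-1)*128/(2*11) = -3*(-64/11) = 192/11)
u(B) = 1/(139 + B)
(42299 + (a(-111) - u(80)))*(6394 - 10271) = (42299 + (192/11 - 1/(139 + 80)))*(6394 - 10271) = (42299 + (192/11 - 1/219))*(-3877) = (42299 + 42037/2409)*(-3877) = (101940328/2409)*(-3877) = -395222651656/2409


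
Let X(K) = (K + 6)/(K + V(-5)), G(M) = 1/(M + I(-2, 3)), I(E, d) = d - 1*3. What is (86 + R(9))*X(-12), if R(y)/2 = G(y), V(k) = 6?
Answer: 776/9 ≈ 86.222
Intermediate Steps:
I(E, d) = -3 + d (I(E, d) = d - 3 = -3 + d)
G(M) = 1/M (G(M) = 1/(M + (-3 + 3)) = 1/(M + 0) = 1/M)
R(y) = 2/y
X(K) = 1 (X(K) = (K + 6)/(K + 6) = (6 + K)/(6 + K) = 1)
(86 + R(9))*X(-12) = (86 + 2/9)*1 = (776/9)*1 = 776/9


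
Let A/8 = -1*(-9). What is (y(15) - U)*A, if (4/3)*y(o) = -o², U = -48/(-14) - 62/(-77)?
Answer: -959022/77 ≈ -12455.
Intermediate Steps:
A = 72 (A = 8*(-1*(-9)) = 8*9 = 72)
U = 326/77 (U = -48*(-1/14) - 62*(-1/77) = 24/7 + 62/77 = 326/77 ≈ 4.2338)
y(o) = -3*o²/4 (y(o) = 3*(-o²)/4 = -3*o²/4)
(y(15) - U)*A = (-¾*15² - 1*326/77)*72 = (-¾*225 - 326/77)*72 = (-675/4 - 326/77)*72 = -53279/308*72 = -959022/77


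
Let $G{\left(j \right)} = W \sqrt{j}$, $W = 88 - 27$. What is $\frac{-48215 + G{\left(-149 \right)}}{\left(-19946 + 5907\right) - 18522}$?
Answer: $\frac{48215}{32561} - \frac{61 i \sqrt{149}}{32561} \approx 1.4808 - 0.022868 i$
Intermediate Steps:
$W = 61$ ($W = 88 - 27 = 61$)
$G{\left(j \right)} = 61 \sqrt{j}$
$\frac{-48215 + G{\left(-149 \right)}}{\left(-19946 + 5907\right) - 18522} = \frac{-48215 + 61 \sqrt{-149}}{\left(-19946 + 5907\right) - 18522} = \frac{-48215 + 61 i \sqrt{149}}{-14039 - 18522} = \frac{-48215 + 61 i \sqrt{149}}{-32561} = \left(-48215 + 61 i \sqrt{149}\right) \left(- \frac{1}{32561}\right) = \frac{48215}{32561} - \frac{61 i \sqrt{149}}{32561}$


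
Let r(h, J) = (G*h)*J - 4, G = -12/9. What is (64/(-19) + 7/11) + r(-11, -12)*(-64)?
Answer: 2407109/209 ≈ 11517.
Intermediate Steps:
G = -4/3 (G = -12*⅑ = -4/3 ≈ -1.3333)
r(h, J) = -4 - 4*J*h/3 (r(h, J) = (-4*h/3)*J - 4 = -4*J*h/3 - 4 = -4 - 4*J*h/3)
(64/(-19) + 7/11) + r(-11, -12)*(-64) = (64/(-19) + 7/11) + (-4 - 4/3*(-12)*(-11))*(-64) = (64*(-1/19) + 7*(1/11)) + (-4 - 176)*(-64) = (-64/19 + 7/11) - 180*(-64) = -571/209 + 11520 = 2407109/209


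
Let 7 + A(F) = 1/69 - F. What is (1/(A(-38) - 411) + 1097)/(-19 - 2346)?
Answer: -28762174/62007935 ≈ -0.46385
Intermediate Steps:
A(F) = -482/69 - F (A(F) = -7 + (1/69 - F) = -482/69 - F)
(1/(A(-38) - 411) + 1097)/(-19 - 2346) = (1/((-482/69 - 1*(-38)) - 411) + 1097)/(-19 - 2346) = (1/((-482/69 + 38) - 411) + 1097)/(-2365) = (1/(2140/69 - 411) + 1097)*(-1/2365) = (1/(-26219/69) + 1097)*(-1/2365) = (-69/26219 + 1097)*(-1/2365) = (28762174/26219)*(-1/2365) = -28762174/62007935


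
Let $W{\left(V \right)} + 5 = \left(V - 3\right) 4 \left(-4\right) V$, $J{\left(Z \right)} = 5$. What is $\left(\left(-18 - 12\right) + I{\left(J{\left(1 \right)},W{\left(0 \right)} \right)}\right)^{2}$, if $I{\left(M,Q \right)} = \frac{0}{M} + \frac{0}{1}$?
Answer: $900$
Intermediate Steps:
$W{\left(V \right)} = -5 + V \left(48 - 16 V\right)$ ($W{\left(V \right)} = -5 + \left(V - 3\right) 4 \left(-4\right) V = -5 + \left(V - 3\right) \left(-16\right) V = -5 + \left(-3 + V\right) \left(-16\right) V = -5 + \left(48 - 16 V\right) V = -5 + V \left(48 - 16 V\right)$)
$I{\left(M,Q \right)} = 0$ ($I{\left(M,Q \right)} = 0 + 0 \cdot 1 = 0 + 0 = 0$)
$\left(\left(-18 - 12\right) + I{\left(J{\left(1 \right)},W{\left(0 \right)} \right)}\right)^{2} = \left(\left(-18 - 12\right) + 0\right)^{2} = \left(-30 + 0\right)^{2} = \left(-30\right)^{2} = 900$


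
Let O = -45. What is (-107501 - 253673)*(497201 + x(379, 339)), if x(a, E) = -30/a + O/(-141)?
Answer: -3198790149717712/17813 ≈ -1.7958e+11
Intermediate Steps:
x(a, E) = 15/47 - 30/a (x(a, E) = -30/a - 45/(-141) = -30/a - 45*(-1/141) = -30/a + 15/47 = 15/47 - 30/a)
(-107501 - 253673)*(497201 + x(379, 339)) = (-107501 - 253673)*(497201 + (15/47 - 30/379)) = -361174*(497201 + (15/47 - 30*1/379)) = -361174*(497201 + (15/47 - 30/379)) = -361174*(497201 + 4275/17813) = -361174*8856645688/17813 = -3198790149717712/17813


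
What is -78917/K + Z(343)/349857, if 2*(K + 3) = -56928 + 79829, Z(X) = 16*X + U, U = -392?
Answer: -55102656818/8009976015 ≈ -6.8793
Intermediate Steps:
Z(X) = -392 + 16*X (Z(X) = 16*X - 392 = -392 + 16*X)
K = 22895/2 (K = -3 + (-56928 + 79829)/2 = -3 + (½)*22901 = -3 + 22901/2 = 22895/2 ≈ 11448.)
-78917/K + Z(343)/349857 = -78917/22895/2 + (-392 + 16*343)/349857 = -78917*2/22895 + (-392 + 5488)*(1/349857) = -157834/22895 + 5096*(1/349857) = -157834/22895 + 5096/349857 = -55102656818/8009976015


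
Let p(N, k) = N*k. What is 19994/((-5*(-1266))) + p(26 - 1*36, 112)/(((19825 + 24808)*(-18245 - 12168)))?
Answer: 13570165564513/4296245152785 ≈ 3.1586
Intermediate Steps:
19994/((-5*(-1266))) + p(26 - 1*36, 112)/(((19825 + 24808)*(-18245 - 12168))) = 19994/((-5*(-1266))) + ((26 - 1*36)*112)/(((19825 + 24808)*(-18245 - 12168))) = 19994/6330 + ((26 - 36)*112)/((44633*(-30413))) = 19994*(1/6330) - 10*112/(-1357423429) = 9997/3165 - 1120*(-1/1357423429) = 9997/3165 + 1120/1357423429 = 13570165564513/4296245152785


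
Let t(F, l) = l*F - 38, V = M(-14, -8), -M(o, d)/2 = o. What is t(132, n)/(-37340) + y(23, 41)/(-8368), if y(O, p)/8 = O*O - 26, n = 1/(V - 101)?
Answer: -171005973/356400965 ≈ -0.47981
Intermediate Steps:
M(o, d) = -2*o
V = 28 (V = -2*(-14) = 28)
n = -1/73 (n = 1/(28 - 101) = 1/(-73) = -1/73 ≈ -0.013699)
y(O, p) = -208 + 8*O² (y(O, p) = 8*(O*O - 26) = 8*(O² - 26) = 8*(-26 + O²) = -208 + 8*O²)
t(F, l) = -38 + F*l (t(F, l) = F*l - 38 = -38 + F*l)
t(132, n)/(-37340) + y(23, 41)/(-8368) = (-38 + 132*(-1/73))/(-37340) + (-208 + 8*23²)/(-8368) = (-38 - 132/73)*(-1/37340) + (-208 + 8*529)*(-1/8368) = -2906/73*(-1/37340) + (-208 + 4232)*(-1/8368) = 1453/1362910 + 4024*(-1/8368) = 1453/1362910 - 503/1046 = -171005973/356400965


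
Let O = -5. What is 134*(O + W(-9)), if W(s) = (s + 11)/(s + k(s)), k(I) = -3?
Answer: -2077/3 ≈ -692.33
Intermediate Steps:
W(s) = (11 + s)/(-3 + s) (W(s) = (s + 11)/(s - 3) = (11 + s)/(-3 + s))
134*(O + W(-9)) = 134*(-5 + (11 - 9)/(-3 - 9)) = 134*(-5 + 2/(-12)) = 134*(-5 - 1/12*2) = 134*(-5 - ⅙) = 134*(-31/6) = -2077/3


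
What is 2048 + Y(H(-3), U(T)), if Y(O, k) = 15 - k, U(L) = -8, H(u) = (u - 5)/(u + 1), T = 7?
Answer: 2071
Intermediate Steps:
H(u) = (-5 + u)/(1 + u)
2048 + Y(H(-3), U(T)) = 2048 + (15 - 1*(-8)) = 2048 + (15 + 8) = 2048 + 23 = 2071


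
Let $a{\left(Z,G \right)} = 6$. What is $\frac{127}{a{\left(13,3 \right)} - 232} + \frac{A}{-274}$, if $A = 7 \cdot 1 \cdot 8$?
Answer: $- \frac{23727}{30962} \approx -0.76633$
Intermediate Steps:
$A = 56$ ($A = 7 \cdot 8 = 56$)
$\frac{127}{a{\left(13,3 \right)} - 232} + \frac{A}{-274} = \frac{127}{6 - 232} + \frac{56}{-274} = \frac{127}{-226} + 56 \left(- \frac{1}{274}\right) = 127 \left(- \frac{1}{226}\right) - \frac{28}{137} = - \frac{127}{226} - \frac{28}{137} = - \frac{23727}{30962}$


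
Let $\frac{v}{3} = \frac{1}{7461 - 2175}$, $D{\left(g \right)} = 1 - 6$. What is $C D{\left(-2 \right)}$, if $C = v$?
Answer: $- \frac{5}{1762} \approx -0.0028377$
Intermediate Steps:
$D{\left(g \right)} = -5$ ($D{\left(g \right)} = 1 - 6 = -5$)
$v = \frac{1}{1762}$ ($v = \frac{3}{7461 - 2175} = \frac{3}{5286} = 3 \cdot \frac{1}{5286} = \frac{1}{1762} \approx 0.00056754$)
$C = \frac{1}{1762} \approx 0.00056754$
$C D{\left(-2 \right)} = \frac{1}{1762} \left(-5\right) = - \frac{5}{1762}$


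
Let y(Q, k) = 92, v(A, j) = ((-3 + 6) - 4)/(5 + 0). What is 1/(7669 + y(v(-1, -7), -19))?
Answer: 1/7761 ≈ 0.00012885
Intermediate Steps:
v(A, j) = -⅕ (v(A, j) = (3 - 4)/5 = -1*⅕ = -⅕)
1/(7669 + y(v(-1, -7), -19)) = 1/(7669 + 92) = 1/7761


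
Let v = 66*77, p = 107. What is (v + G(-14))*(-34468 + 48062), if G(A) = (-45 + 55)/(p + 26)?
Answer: 1312628872/19 ≈ 6.9086e+7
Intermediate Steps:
v = 5082
G(A) = 10/133 (G(A) = (-45 + 55)/(107 + 26) = 10/133)
(v + G(-14))*(-34468 + 48062) = (5082 + 10/133)*(-34468 + 48062) = (675916/133)*13594 = 1312628872/19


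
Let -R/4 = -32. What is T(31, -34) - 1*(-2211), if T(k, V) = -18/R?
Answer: 141495/64 ≈ 2210.9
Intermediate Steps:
R = 128 (R = -4*(-32) = 128)
T(k, V) = -9/64 (T(k, V) = -18/128 = -18*1/128 = -9/64)
T(31, -34) - 1*(-2211) = -9/64 - 1*(-2211) = -9/64 + 2211 = 141495/64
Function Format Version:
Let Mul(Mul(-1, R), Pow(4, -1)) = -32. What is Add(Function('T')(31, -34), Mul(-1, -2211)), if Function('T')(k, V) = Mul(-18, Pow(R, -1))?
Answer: Rational(141495, 64) ≈ 2210.9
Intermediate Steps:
R = 128 (R = Mul(-4, -32) = 128)
Function('T')(k, V) = Rational(-9, 64) (Function('T')(k, V) = Mul(-18, Pow(128, -1)) = Mul(-18, Rational(1, 128)) = Rational(-9, 64))
Add(Function('T')(31, -34), Mul(-1, -2211)) = Add(Rational(-9, 64), Mul(-1, -2211)) = Add(Rational(-9, 64), 2211) = Rational(141495, 64)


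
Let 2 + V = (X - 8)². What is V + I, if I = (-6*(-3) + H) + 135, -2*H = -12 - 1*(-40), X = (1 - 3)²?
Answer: 153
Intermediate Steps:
X = 4 (X = (-2)² = 4)
H = -14 (H = -(-12 - 1*(-40))/2 = -(-12 + 40)/2 = -½*28 = -14)
V = 14 (V = -2 + (4 - 8)² = -2 + (-4)² = -2 + 16 = 14)
I = 139 (I = (-6*(-3) - 14) + 135 = (18 - 14) + 135 = 4 + 135 = 139)
V + I = 14 + 139 = 153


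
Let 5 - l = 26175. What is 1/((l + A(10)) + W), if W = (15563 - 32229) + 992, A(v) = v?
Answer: -1/41834 ≈ -2.3904e-5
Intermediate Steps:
l = -26170 (l = 5 - 1*26175 = 5 - 26175 = -26170)
W = -15674 (W = -16666 + 992 = -15674)
1/((l + A(10)) + W) = 1/((-26170 + 10) - 15674) = 1/(-26160 - 15674) = 1/(-41834) = -1/41834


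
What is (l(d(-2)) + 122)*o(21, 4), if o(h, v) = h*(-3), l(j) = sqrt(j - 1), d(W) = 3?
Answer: -7686 - 63*sqrt(2) ≈ -7775.1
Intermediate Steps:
l(j) = sqrt(-1 + j)
o(h, v) = -3*h
(l(d(-2)) + 122)*o(21, 4) = (sqrt(-1 + 3) + 122)*(-3*21) = (sqrt(2) + 122)*(-63) = (122 + sqrt(2))*(-63) = -7686 - 63*sqrt(2)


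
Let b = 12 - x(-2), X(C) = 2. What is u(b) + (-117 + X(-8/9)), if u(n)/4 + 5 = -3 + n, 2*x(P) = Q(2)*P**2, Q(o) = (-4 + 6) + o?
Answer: -131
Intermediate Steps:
Q(o) = 2 + o
x(P) = 2*P**2 (x(P) = ((2 + 2)*P**2)/2 = (4*P**2)/2 = 2*P**2)
b = 4 (b = 12 - 2*(-2)**2 = 12 - 2*4 = 12 - 1*8 = 12 - 8 = 4)
u(n) = -32 + 4*n (u(n) = -20 + 4*(-3 + n) = -20 + (-12 + 4*n) = -32 + 4*n)
u(b) + (-117 + X(-8/9)) = (-32 + 4*4) + (-117 + 2) = (-32 + 16) - 115 = -16 - 115 = -131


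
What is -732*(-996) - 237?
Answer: 728835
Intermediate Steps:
-732*(-996) - 237 = 729072 - 237 = 728835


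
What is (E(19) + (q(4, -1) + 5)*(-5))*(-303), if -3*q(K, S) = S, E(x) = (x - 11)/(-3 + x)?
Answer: 15857/2 ≈ 7928.5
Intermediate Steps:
E(x) = (-11 + x)/(-3 + x)
q(K, S) = -S/3
(E(19) + (q(4, -1) + 5)*(-5))*(-303) = ((-11 + 19)/(-3 + 19) + (-⅓*(-1) + 5)*(-5))*(-303) = (8/16 + (⅓ + 5)*(-5))*(-303) = ((1/16)*8 + (16/3)*(-5))*(-303) = (½ - 80/3)*(-303) = -157/6*(-303) = 15857/2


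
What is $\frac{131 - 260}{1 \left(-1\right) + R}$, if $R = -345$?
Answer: $\frac{129}{346} \approx 0.37283$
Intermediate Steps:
$\frac{131 - 260}{1 \left(-1\right) + R} = \frac{131 - 260}{1 \left(-1\right) - 345} = - \frac{129}{-1 - 345} = - \frac{129}{-346} = \left(-129\right) \left(- \frac{1}{346}\right) = \frac{129}{346}$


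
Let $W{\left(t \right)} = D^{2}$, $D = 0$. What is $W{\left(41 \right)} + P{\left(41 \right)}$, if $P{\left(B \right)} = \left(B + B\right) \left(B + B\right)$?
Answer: $6724$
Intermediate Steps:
$P{\left(B \right)} = 4 B^{2}$ ($P{\left(B \right)} = 2 B 2 B = 4 B^{2}$)
$W{\left(t \right)} = 0$ ($W{\left(t \right)} = 0^{2} = 0$)
$W{\left(41 \right)} + P{\left(41 \right)} = 0 + 4 \cdot 41^{2} = 0 + 4 \cdot 1681 = 0 + 6724 = 6724$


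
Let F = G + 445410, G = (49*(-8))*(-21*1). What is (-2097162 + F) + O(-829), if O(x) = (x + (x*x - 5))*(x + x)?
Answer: -1139706326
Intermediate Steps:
O(x) = 2*x*(-5 + x + x²) (O(x) = (x + (x² - 5))*(2*x) = (x + (-5 + x²))*(2*x) = (-5 + x + x²)*(2*x) = 2*x*(-5 + x + x²))
G = 8232 (G = -392*(-21) = 8232)
F = 453642 (F = 8232 + 445410 = 453642)
(-2097162 + F) + O(-829) = (-2097162 + 453642) + 2*(-829)*(-5 - 829 + (-829)²) = -1643520 + 2*(-829)*(-5 - 829 + 687241) = -1643520 + 2*(-829)*686407 = -1643520 - 1138062806 = -1139706326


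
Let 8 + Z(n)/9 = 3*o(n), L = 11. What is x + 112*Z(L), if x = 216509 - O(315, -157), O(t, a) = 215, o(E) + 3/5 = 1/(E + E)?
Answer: 11360418/55 ≈ 2.0655e+5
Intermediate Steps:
o(E) = -⅗ + 1/(2*E) (o(E) = -⅗ + 1/(E + E) = -⅗ + 1/(2*E))
Z(n) = -72 + 27*(5 - 6*n)/(10*n) (Z(n) = -72 + 9*(3*((5 - 6*n)/(10*n))) = -72 + 9*(3*(5 - 6*n)/(10*n)) = -72 + 27*(5 - 6*n)/(10*n))
x = 216294 (x = 216509 - 1*215 = 216509 - 215 = 216294)
x + 112*Z(L) = 216294 + 112*((9/10)*(15 - 98*11)/11) = 216294 + 112*((9/10)*(1/11)*(15 - 1078)) = 216294 + 112*((9/10)*(1/11)*(-1063)) = 216294 + 112*(-9567/110) = 216294 - 535752/55 = 11360418/55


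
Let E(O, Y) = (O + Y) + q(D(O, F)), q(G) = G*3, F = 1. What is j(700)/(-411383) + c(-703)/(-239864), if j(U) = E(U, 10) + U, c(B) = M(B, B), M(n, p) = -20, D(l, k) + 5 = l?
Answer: -207524255/24668992978 ≈ -0.0084123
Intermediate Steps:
D(l, k) = -5 + l
q(G) = 3*G
E(O, Y) = -15 + Y + 4*O (E(O, Y) = (O + Y) + 3*(-5 + O) = (O + Y) + (-15 + 3*O) = -15 + Y + 4*O)
c(B) = -20
j(U) = -5 + 5*U (j(U) = (-15 + 10 + 4*U) + U = (-5 + 4*U) + U = -5 + 5*U)
j(700)/(-411383) + c(-703)/(-239864) = (-5 + 5*700)/(-411383) - 20/(-239864) = (-5 + 3500)*(-1/411383) - 20*(-1/239864) = 3495*(-1/411383) + 5/59966 = -3495/411383 + 5/59966 = -207524255/24668992978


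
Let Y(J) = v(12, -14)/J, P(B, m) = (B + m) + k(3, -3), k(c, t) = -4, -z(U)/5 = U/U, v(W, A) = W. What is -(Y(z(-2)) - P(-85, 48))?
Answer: -193/5 ≈ -38.600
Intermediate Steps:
z(U) = -5 (z(U) = -5*U/U = -5*1 = -5)
P(B, m) = -4 + B + m (P(B, m) = (B + m) - 4 = -4 + B + m)
Y(J) = 12/J
-(Y(z(-2)) - P(-85, 48)) = -(12/(-5) - (-4 - 85 + 48)) = -(12*(-⅕) - 1*(-41)) = -(-12/5 + 41) = -1*193/5 = -193/5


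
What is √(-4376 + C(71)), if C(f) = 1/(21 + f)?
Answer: I*√9259593/46 ≈ 66.151*I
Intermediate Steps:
√(-4376 + C(71)) = √(-4376 + 1/(21 + 71)) = √(-4376 + 1/92) = √(-402591/92) = I*√9259593/46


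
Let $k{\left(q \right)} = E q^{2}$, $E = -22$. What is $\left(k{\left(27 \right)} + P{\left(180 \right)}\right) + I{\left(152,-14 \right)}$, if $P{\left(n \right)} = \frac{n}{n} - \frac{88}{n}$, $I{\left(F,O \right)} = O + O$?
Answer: $- \frac{722947}{45} \approx -16065.0$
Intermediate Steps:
$I{\left(F,O \right)} = 2 O$
$k{\left(q \right)} = - 22 q^{2}$
$P{\left(n \right)} = 1 - \frac{88}{n}$
$\left(k{\left(27 \right)} + P{\left(180 \right)}\right) + I{\left(152,-14 \right)} = \left(- 22 \cdot 27^{2} + \frac{-88 + 180}{180}\right) + 2 \left(-14\right) = \left(\left(-22\right) 729 + \frac{1}{180} \cdot 92\right) - 28 = \left(-16038 + \frac{23}{45}\right) - 28 = - \frac{721687}{45} - 28 = - \frac{722947}{45}$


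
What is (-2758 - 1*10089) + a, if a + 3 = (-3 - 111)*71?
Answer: -20944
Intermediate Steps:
a = -8097 (a = -3 + (-3 - 111)*71 = -3 - 114*71 = -3 - 8094 = -8097)
(-2758 - 1*10089) + a = (-2758 - 1*10089) - 8097 = (-2758 - 10089) - 8097 = -12847 - 8097 = -20944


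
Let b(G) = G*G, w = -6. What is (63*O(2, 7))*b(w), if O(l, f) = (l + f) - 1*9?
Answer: 0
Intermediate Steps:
b(G) = G**2
O(l, f) = -9 + f + l (O(l, f) = (f + l) - 9 = -9 + f + l)
(63*O(2, 7))*b(w) = (63*(-9 + 7 + 2))*(-6)**2 = (63*0)*36 = 0*36 = 0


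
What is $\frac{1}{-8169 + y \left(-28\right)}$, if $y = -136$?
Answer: $- \frac{1}{4361} \approx -0.00022931$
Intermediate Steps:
$\frac{1}{-8169 + y \left(-28\right)} = \frac{1}{-8169 - -3808} = \frac{1}{-8169 + 3808} = \frac{1}{-4361} = - \frac{1}{4361}$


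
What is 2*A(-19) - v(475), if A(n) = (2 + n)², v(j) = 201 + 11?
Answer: 366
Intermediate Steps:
v(j) = 212
2*A(-19) - v(475) = 2*(2 - 19)² - 1*212 = 2*(-17)² - 212 = 2*289 - 212 = 578 - 212 = 366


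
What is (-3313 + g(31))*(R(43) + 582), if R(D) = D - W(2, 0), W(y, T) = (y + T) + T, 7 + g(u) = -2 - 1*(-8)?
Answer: -2064622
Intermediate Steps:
g(u) = -1 (g(u) = -7 + (-2 - 1*(-8)) = -7 + (-2 + 8) = -7 + 6 = -1)
W(y, T) = y + 2*T (W(y, T) = (T + y) + T = y + 2*T)
R(D) = -2 + D (R(D) = D - (2 + 2*0) = D - (2 + 0) = D - 1*2 = D - 2 = -2 + D)
(-3313 + g(31))*(R(43) + 582) = (-3313 - 1)*((-2 + 43) + 582) = -3314*(41 + 582) = -3314*623 = -2064622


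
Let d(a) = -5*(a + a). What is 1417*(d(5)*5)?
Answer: -354250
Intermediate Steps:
d(a) = -10*a
1417*(d(5)*5) = 1417*(-10*5*5) = 1417*(-50*5) = 1417*(-250) = -354250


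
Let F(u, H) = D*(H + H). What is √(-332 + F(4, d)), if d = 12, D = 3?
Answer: 2*I*√65 ≈ 16.125*I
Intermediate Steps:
F(u, H) = 6*H (F(u, H) = 3*(H + H) = 3*(2*H) = 6*H)
√(-332 + F(4, d)) = √(-332 + 6*12) = √(-332 + 72) = √(-260) = 2*I*√65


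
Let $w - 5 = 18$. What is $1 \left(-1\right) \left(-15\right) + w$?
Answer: $38$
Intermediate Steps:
$w = 23$ ($w = 5 + 18 = 23$)
$1 \left(-1\right) \left(-15\right) + w = 1 \left(-1\right) \left(-15\right) + 23 = \left(-1\right) \left(-15\right) + 23 = 15 + 23 = 38$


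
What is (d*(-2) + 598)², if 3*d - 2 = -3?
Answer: 3225616/9 ≈ 3.5840e+5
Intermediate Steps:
d = -⅓ (d = ⅔ + (⅓)*(-3) = ⅔ - 1 = -⅓ ≈ -0.33333)
(d*(-2) + 598)² = (-⅓*(-2) + 598)² = (⅔ + 598)² = (1796/3)² = 3225616/9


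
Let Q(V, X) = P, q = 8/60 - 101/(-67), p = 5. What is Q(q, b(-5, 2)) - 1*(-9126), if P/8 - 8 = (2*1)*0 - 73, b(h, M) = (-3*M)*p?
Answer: 8606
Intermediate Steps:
b(h, M) = -15*M (b(h, M) = -3*M*5 = -15*M)
q = 1649/1005 (q = 8*(1/60) - 101*(-1/67) = 2/15 + 101/67 = 1649/1005 ≈ 1.6408)
P = -520 (P = 64 + 8*((2*1)*0 - 73) = 64 + 8*(2*0 - 73) = 64 + 8*(0 - 73) = 64 + 8*(-73) = 64 - 584 = -520)
Q(V, X) = -520
Q(q, b(-5, 2)) - 1*(-9126) = -520 - 1*(-9126) = -520 + 9126 = 8606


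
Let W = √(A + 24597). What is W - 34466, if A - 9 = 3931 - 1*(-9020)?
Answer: -34466 + 3*√4173 ≈ -34272.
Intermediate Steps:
A = 12960 (A = 9 + (3931 - 1*(-9020)) = 9 + (3931 + 9020) = 9 + 12951 = 12960)
W = 3*√4173 (W = √(12960 + 24597) = √37557 = 3*√4173 ≈ 193.80)
W - 34466 = 3*√4173 - 34466 = -34466 + 3*√4173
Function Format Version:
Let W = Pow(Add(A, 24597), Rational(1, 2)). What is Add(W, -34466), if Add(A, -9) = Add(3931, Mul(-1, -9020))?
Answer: Add(-34466, Mul(3, Pow(4173, Rational(1, 2)))) ≈ -34272.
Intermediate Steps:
A = 12960 (A = Add(9, Add(3931, Mul(-1, -9020))) = Add(9, Add(3931, 9020)) = Add(9, 12951) = 12960)
W = Mul(3, Pow(4173, Rational(1, 2))) (W = Pow(Add(12960, 24597), Rational(1, 2)) = Pow(37557, Rational(1, 2)) = Mul(3, Pow(4173, Rational(1, 2))) ≈ 193.80)
Add(W, -34466) = Add(Mul(3, Pow(4173, Rational(1, 2))), -34466) = Add(-34466, Mul(3, Pow(4173, Rational(1, 2))))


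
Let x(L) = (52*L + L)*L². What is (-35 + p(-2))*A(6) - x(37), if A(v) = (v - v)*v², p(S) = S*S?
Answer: -2684609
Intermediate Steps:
p(S) = S²
A(v) = 0 (A(v) = 0*v² = 0)
x(L) = 53*L³ (x(L) = (53*L)*L² = 53*L³)
(-35 + p(-2))*A(6) - x(37) = (-35 + (-2)²)*0 - 53*37³ = (-35 + 4)*0 - 53*50653 = -31*0 - 1*2684609 = 0 - 2684609 = -2684609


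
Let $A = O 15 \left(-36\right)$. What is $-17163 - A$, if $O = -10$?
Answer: $-22563$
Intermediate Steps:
$A = 5400$ ($A = \left(-10\right) 15 \left(-36\right) = \left(-150\right) \left(-36\right) = 5400$)
$-17163 - A = -17163 - 5400 = -22563$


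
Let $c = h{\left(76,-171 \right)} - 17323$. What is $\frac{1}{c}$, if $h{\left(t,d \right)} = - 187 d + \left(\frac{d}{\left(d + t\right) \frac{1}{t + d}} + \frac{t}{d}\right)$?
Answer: $\frac{9}{130343} \approx 6.9049 \cdot 10^{-5}$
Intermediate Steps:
$h{\left(t,d \right)} = - 186 d + \frac{t}{d}$ ($h{\left(t,d \right)} = - 187 d + \left(\frac{d}{\left(d + t\right) \frac{1}{d + t}} + \frac{t}{d}\right) = - 187 d + \left(\frac{d}{1} + \frac{t}{d}\right) = - 187 d + \left(d 1 + \frac{t}{d}\right) = - 187 d + \left(d + \frac{t}{d}\right) = - 186 d + \frac{t}{d}$)
$c = \frac{130343}{9}$ ($c = \left(\left(-186\right) \left(-171\right) + \frac{76}{-171}\right) - 17323 = \left(31806 + 76 \left(- \frac{1}{171}\right)\right) - 17323 = \left(31806 - \frac{4}{9}\right) - 17323 = \frac{286250}{9} - 17323 = \frac{130343}{9} \approx 14483.0$)
$\frac{1}{c} = \frac{1}{\frac{130343}{9}} = \frac{9}{130343}$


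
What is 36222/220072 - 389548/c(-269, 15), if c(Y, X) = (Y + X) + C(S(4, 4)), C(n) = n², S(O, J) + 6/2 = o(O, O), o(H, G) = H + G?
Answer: 42868451147/25198244 ≈ 1701.2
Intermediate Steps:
o(H, G) = G + H
S(O, J) = -3 + 2*O (S(O, J) = -3 + (O + O) = -3 + 2*O)
c(Y, X) = 25 + X + Y (c(Y, X) = (Y + X) + (-3 + 2*4)² = (X + Y) + (-3 + 8)² = (X + Y) + 5² = (X + Y) + 25 = 25 + X + Y)
36222/220072 - 389548/c(-269, 15) = 36222/220072 - 389548/(25 + 15 - 269) = 36222*(1/220072) - 389548/(-229) = 18111/110036 - 389548*(-1/229) = 18111/110036 + 389548/229 = 42868451147/25198244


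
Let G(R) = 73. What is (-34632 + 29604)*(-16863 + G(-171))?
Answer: 84420120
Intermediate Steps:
(-34632 + 29604)*(-16863 + G(-171)) = (-34632 + 29604)*(-16863 + 73) = -5028*(-16790) = 84420120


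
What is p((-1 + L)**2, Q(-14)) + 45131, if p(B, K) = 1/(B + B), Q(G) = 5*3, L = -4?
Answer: 2256551/50 ≈ 45131.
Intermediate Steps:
Q(G) = 15
p(B, K) = 1/(2*B)
p((-1 + L)**2, Q(-14)) + 45131 = 1/(2*((-1 - 4)**2)) + 45131 = 1/(2*((-5)**2)) + 45131 = (1/2)/25 + 45131 = (1/2)*(1/25) + 45131 = 1/50 + 45131 = 2256551/50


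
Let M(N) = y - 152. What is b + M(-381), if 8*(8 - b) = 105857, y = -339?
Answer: -109721/8 ≈ -13715.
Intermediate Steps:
b = -105793/8 (b = 8 - ⅛*105857 = 8 - 105857/8 = -105793/8 ≈ -13224.)
M(N) = -491 (M(N) = -339 - 152 = -491)
b + M(-381) = -105793/8 - 491 = -109721/8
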